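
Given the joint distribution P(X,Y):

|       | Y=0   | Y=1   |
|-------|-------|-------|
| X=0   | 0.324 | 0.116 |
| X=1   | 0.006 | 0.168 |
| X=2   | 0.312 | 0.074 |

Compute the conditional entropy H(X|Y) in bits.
1.2252 bits

H(X|Y) = H(X,Y) - H(Y)

H(X,Y) = -Σ_{x,y} P(x,y) log₂ P(x,y). Per-cell terms -P(x,y)·log₂P(x,y):
  X=0: 0.5268, 0.3605
  X=1: 0.0443, 0.4323
  X=2: 0.5243, 0.2780
Sum of the 6 terms: H(X,Y) = 2.1662 bits

Marginal of Y (column sums):
  P(Y=0) = 0.324 + 0.006 + 0.312 = 0.642
  P(Y=1) = 0.116 + 0.168 + 0.074 = 0.358
H(Y) = -[0.642·log₂(0.642) + 0.358·log₂(0.358)]
  = 0.4105 + 0.5305 = 0.9410 bits

H(X|Y) = H(X,Y) - H(Y) = 2.1662 - 0.9410 = 1.2252 bits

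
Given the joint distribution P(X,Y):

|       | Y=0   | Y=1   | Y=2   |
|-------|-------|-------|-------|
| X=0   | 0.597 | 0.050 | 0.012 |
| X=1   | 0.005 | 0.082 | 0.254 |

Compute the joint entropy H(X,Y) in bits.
1.5732 bits

H(X,Y) = -Σ_{x,y} P(x,y) log₂ P(x,y). Per-cell terms -P(x,y)·log₂P(x,y):
  X=0: 0.44429, 0.21610, 0.07657
  X=1: 0.03822, 0.29588, 0.50218
Sum of the 6 terms: H(X,Y) = 1.5732 bits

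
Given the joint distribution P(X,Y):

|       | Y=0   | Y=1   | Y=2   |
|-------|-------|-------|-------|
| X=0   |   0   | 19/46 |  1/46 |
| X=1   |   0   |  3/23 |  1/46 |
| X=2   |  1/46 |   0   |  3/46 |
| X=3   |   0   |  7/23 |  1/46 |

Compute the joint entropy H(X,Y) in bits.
2.1697 bits

H(X,Y) = -Σ_{x,y} P(x,y) log₂ P(x,y). Per-cell terms -P(x,y)·log₂P(x,y):
  X=0: 0.00000, 0.52689, 0.12008
  X=1: 0.00000, 0.38330, 0.12008
  X=2: 0.12008, 0.00000, 0.25687
  X=3: 0.00000, 0.52232, 0.12008
  (cells with P = 0 contribute 0)
Sum of the 12 terms: H(X,Y) = 2.1697 bits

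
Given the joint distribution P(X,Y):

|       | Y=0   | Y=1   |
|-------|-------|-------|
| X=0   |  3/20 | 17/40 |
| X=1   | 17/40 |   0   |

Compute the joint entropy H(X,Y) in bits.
1.4598 bits

H(X,Y) = -Σ_{x,y} P(x,y) log₂ P(x,y). Per-cell terms -P(x,y)·log₂P(x,y):
  X=0: 0.41054, 0.52465
  X=1: 0.52465, 0.00000
  (cells with P = 0 contribute 0)
Sum of the 4 terms: H(X,Y) = 1.4598 bits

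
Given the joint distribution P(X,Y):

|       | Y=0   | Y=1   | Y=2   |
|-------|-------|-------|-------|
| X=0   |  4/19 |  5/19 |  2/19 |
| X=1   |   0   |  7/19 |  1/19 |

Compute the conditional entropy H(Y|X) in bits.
1.0943 bits

H(Y|X) = H(X,Y) - H(X)

H(X,Y) = -Σ_{x,y} P(x,y) log₂ P(x,y). Per-cell terms -P(x,y)·log₂P(x,y):
  X=0: 0.473248, 0.506842, 0.341887
  X=1: 0.000000, 0.530737, 0.223575
  (cells with P = 0 contribute 0)
Sum of the 6 terms: H(X,Y) = 2.076289 bits

Marginal of X (row sums):
  P(X=0) = 4/19 + 5/19 + 2/19 = 11/19
  P(X=1) = 0 + 7/19 + 1/19 = 8/19
H(X) = -[(11/19)·log₂(11/19) + (8/19)·log₂(8/19)]
  = 0.456498 + 0.525443 = 0.981941 bits

H(Y|X) = H(X,Y) - H(X) = 2.076289 - 0.981941 = 1.0943 bits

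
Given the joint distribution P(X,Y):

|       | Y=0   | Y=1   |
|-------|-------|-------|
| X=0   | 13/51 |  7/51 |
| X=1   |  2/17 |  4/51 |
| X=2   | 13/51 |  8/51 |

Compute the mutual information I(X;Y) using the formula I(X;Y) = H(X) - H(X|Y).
0.0012 bits

I(X;Y) = H(X) - H(X|Y)

Marginal of X (row sums):
  P(X=0) = 13/51 + 7/51 = 20/51
  P(X=1) = 2/17 + 4/51 = 10/51
  P(X=2) = 13/51 + 8/51 = 7/17
H(X) = -[(20/51)·log₂(20/51) + (10/51)·log₂(10/51) + (7/17)·log₂(7/17)]
  = 0.5296 + 0.4609 + 0.5271 = 1.5176 bits

Marginal of Y (column sums):
  P(Y=0) = 13/51 + 2/17 + 13/51 = 32/51
  P(Y=1) = 7/51 + 4/51 + 8/51 = 19/51
H(X|Y) = Σ_y P(y)·H(X|Y=y):
  Y=0: P(Y=0) = 32/51, P(X|Y=0) = (13/32, 3/16, 13/32) → H(X|Y=0) = 1.5087
  Y=1: P(Y=1) = 19/51, P(X|Y=1) = (7/19, 4/19, 8/19) → H(X|Y=1) = 1.5294
H(X|Y) = (32/51)·1.5087 + (19/51)·1.5294 = 1.5164 bits

I(X;Y) = H(X) - H(X|Y) = 1.5176 - 1.5164 = 0.0012 bits

Cross-check via I(X;Y) = H(X) + H(Y) - H(X,Y): computing H(Y) from the column sums and H(X,Y) from the 6 cells in the same way gives H(Y) = 0.9526 bits and H(X,Y) = 2.4690 bits, so
I(X;Y) = 1.5176 + 0.9526 - 2.4690 = 0.0012 bits ✓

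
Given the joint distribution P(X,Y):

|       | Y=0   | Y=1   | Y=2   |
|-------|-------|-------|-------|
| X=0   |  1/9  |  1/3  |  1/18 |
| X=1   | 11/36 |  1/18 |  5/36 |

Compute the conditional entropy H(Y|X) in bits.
1.2621 bits

H(Y|X) = H(X,Y) - H(X)

H(X,Y) = -Σ_{x,y} P(x,y) log₂ P(x,y). Per-cell terms -P(x,y)·log₂P(x,y):
  X=0: 0.35221, 0.52832, 0.23166
  X=1: 0.52265, 0.23166, 0.39556
Sum of the 6 terms: H(X,Y) = 2.2621 bits

Marginal of X (row sums):
  P(X=0) = 1/9 + 1/3 + 1/18 = 1/2
  P(X=1) = 11/36 + 1/18 + 5/36 = 1/2
H(X) = -[(1/2)·log₂(1/2) + (1/2)·log₂(1/2)]
  = 0.50000 + 0.50000 = 1.0000 bits

H(Y|X) = H(X,Y) - H(X) = 2.2621 - 1.0000 = 1.2621 bits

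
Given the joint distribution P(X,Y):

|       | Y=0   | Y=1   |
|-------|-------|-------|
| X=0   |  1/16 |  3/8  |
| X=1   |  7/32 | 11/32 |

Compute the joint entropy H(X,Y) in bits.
1.7899 bits

H(X,Y) = -Σ_{x,y} P(x,y) log₂ P(x,y). Per-cell terms -P(x,y)·log₂P(x,y):
  X=0: 0.2500000, 0.5306391
  X=1: 0.4796411, 0.5295704
Sum of the 4 terms: H(X,Y) = 1.7899 bits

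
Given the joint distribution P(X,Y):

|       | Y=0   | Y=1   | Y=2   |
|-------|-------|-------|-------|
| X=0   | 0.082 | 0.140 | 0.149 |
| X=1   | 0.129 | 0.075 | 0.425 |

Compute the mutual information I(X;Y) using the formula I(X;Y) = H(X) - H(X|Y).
0.0733 bits

I(X;Y) = H(X) - H(X|Y)

Marginal of X (row sums):
  P(X=0) = 0.082 + 0.140 + 0.149 = 0.371
  P(X=1) = 0.129 + 0.075 + 0.425 = 0.629
H(X) = -[0.371·log₂(0.371) + 0.629·log₂(0.629)]
  = 0.53072 + 0.42072 = 0.95144 bits

Marginal of Y (column sums):
  P(Y=0) = 0.082 + 0.129 = 0.211
  P(Y=1) = 0.140 + 0.075 = 0.215
  P(Y=2) = 0.149 + 0.425 = 0.574
H(X|Y) = Σ_y P(y)·H(X|Y=y):
  Y=0: P(Y=0) = 0.211, P(X|Y=0) = (82/211, 129/211) → H(X|Y=0) = 0.96391
  Y=1: P(Y=1) = 0.215, P(X|Y=1) = (28/43, 15/43) → H(X|Y=1) = 0.93303
  Y=2: P(Y=2) = 0.574, P(X|Y=2) = (149/574, 425/574) → H(X|Y=2) = 0.82611
H(X|Y) = 0.211·0.96391 + 0.215·0.93303 + 0.574·0.82611 = 0.87817 bits

I(X;Y) = H(X) - H(X|Y) = 0.95144 - 0.87817 = 0.0733 bits

Cross-check via I(X;Y) = H(X) + H(Y) - H(X,Y): computing H(Y) from the column sums and H(X,Y) from the 6 cells in the same way gives H(Y) = 1.41011 bits and H(X,Y) = 2.28829 bits, so
I(X;Y) = 0.95144 + 1.41011 - 2.28829 = 0.0733 bits ✓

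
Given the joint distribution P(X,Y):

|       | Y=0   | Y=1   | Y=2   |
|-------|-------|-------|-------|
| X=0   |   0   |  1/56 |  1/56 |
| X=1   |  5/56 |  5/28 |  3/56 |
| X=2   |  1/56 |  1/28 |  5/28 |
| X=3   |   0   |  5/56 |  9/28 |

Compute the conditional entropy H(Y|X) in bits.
1.0310 bits

H(Y|X) = H(X,Y) - H(X)

H(X,Y) = -Σ_{x,y} P(x,y) log₂ P(x,y). Per-cell terms -P(x,y)·log₂P(x,y):
  X=0: 0.00000, 0.10370, 0.10370
  X=1: 0.31120, 0.44383, 0.22620
  X=2: 0.10370, 0.17169, 0.44383
  X=3: 0.00000, 0.31120, 0.52632
  (cells with P = 0 contribute 0)
Sum of the 12 terms: H(X,Y) = 2.7454 bits

Marginal of X (row sums):
  P(X=0) = 0 + 1/56 + 1/56 = 1/28
  P(X=1) = 5/56 + 5/28 + 3/56 = 9/28
  P(X=2) = 1/56 + 1/28 + 5/28 = 13/56
  P(X=3) = 0 + 5/56 + 9/28 = 23/56
H(X) = -[(1/28)·log₂(1/28) + (9/28)·log₂(9/28) + (13/56)·log₂(13/56) + (23/56)·log₂(23/56)]
  = 0.17169 + 0.52632 + 0.48911 + 0.52727 = 1.7144 bits

H(Y|X) = H(X,Y) - H(X) = 2.7454 - 1.7144 = 1.0310 bits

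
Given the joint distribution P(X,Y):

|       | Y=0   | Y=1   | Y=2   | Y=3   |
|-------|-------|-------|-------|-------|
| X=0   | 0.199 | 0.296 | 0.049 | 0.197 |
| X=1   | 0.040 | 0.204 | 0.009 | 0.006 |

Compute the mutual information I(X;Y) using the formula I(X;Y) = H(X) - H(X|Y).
0.1067 bits

I(X;Y) = H(X) - H(X|Y)

Marginal of X (row sums):
  P(X=0) = 0.199 + 0.296 + 0.049 + 0.197 = 0.741
  P(X=1) = 0.040 + 0.204 + 0.009 + 0.006 = 0.259
H(X) = -[0.741·log₂(0.741) + 0.259·log₂(0.259)]
  = 0.320449 + 0.504785 = 0.825234 bits

Marginal of Y (column sums):
  P(Y=0) = 0.199 + 0.040 = 0.239
  P(Y=1) = 0.296 + 0.204 = 0.500
  P(Y=2) = 0.049 + 0.009 = 0.058
  P(Y=3) = 0.197 + 0.006 = 0.203
H(X|Y) = Σ_y P(y)·H(X|Y=y):
  Y=0: P(Y=0) = 0.239, P(X|Y=0) = (199/239, 40/239) → H(X|Y=0) = 0.651639
  Y=1: P(Y=1) = 0.500, P(X|Y=1) = (74/125, 51/125) → H(X|Y=1) = 0.975438
  Y=2: P(Y=2) = 0.058, P(X|Y=2) = (49/58, 9/58) → H(X|Y=2) = 0.622634
  Y=3: P(Y=3) = 0.203, P(X|Y=3) = (197/203, 6/203) → H(X|Y=3) = 0.192164
H(X|Y) = 0.239·0.651639 + 0.500·0.975438 + 0.058·0.622634 + 0.203·0.192164 = 0.718583 bits

I(X;Y) = H(X) - H(X|Y) = 0.825234 - 0.718583 = 0.1067 bits

Cross-check via I(X;Y) = H(X) + H(Y) - H(X,Y): computing H(Y) from the column sums and H(X,Y) from the 8 cells in the same way gives H(Y) = 1.698759 bits and H(X,Y) = 2.417342 bits, so
I(X;Y) = 0.825234 + 1.698759 - 2.417342 = 0.1067 bits ✓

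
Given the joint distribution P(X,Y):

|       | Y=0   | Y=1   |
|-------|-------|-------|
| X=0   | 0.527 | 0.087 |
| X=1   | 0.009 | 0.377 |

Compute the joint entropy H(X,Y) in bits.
1.3852 bits

H(X,Y) = -Σ_{x,y} P(x,y) log₂ P(x,y). Per-cell terms -P(x,y)·log₂P(x,y):
  X=0: 0.48701, 0.30649
  X=1: 0.06116, 0.53058
Sum of the 4 terms: H(X,Y) = 1.3852 bits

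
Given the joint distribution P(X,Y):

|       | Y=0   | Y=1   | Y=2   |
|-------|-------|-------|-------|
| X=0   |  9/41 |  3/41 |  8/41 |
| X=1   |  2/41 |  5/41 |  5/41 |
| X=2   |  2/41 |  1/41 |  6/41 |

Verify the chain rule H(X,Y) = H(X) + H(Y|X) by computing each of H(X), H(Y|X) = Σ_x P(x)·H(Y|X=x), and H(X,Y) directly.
H(X) = 1.5042 bits, H(Y|X) = 1.4140 bits, H(X,Y) = 2.9182 bits

Marginal of X (row sums):
  P(X=0) = 9/41 + 3/41 + 8/41 = 20/41
  P(X=1) = 2/41 + 5/41 + 5/41 = 12/41
  P(X=2) = 2/41 + 1/41 + 6/41 = 9/41
H(X) = -[(20/41)·log₂(20/41) + (12/41)·log₂(12/41) + (9/41)·log₂(9/41)]
  = 0.5052 + 0.5188 + 0.4802 = 1.5042 bits

H(Y|X) = Σ_x P(x)·H(Y|X=x):
  X=0: P(X=0) = 20/41, P(Y|X=0) = (9/20, 3/20, 2/5) → H(Y|X=0) = 1.4577
  X=1: P(X=1) = 12/41, P(Y|X=1) = (1/6, 5/12, 5/12) → H(Y|X=1) = 1.4834
  X=2: P(X=2) = 9/41, P(Y|X=2) = (2/9, 1/9, 2/3) → H(Y|X=2) = 1.2244
H(Y|X) = (20/41)·1.4577 + (12/41)·1.4834 + (9/41)·1.2244 = 1.4140 bits

H(X,Y) = -Σ_{x,y} P(x,y) log₂ P(x,y). Per-cell terms -P(x,y)·log₂P(x,y):
  X=0: 0.4802, 0.2760, 0.4600
  X=1: 0.2126, 0.3702, 0.3702
  X=2: 0.2126, 0.1307, 0.4057
Sum of the 9 terms: H(X,Y) = 2.9182 bits

Chain rule check:
  H(X) + H(Y|X) = 1.5042 + 1.4140 = 2.9182 bits
  H(X,Y) = 2.9182 bits
✓ Chain rule verified.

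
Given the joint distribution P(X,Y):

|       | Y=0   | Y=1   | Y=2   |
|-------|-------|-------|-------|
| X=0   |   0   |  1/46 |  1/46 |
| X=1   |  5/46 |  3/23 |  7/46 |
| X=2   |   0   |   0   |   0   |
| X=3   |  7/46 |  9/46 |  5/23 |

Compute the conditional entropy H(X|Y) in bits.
1.1719 bits

H(X|Y) = H(X,Y) - H(Y)

H(X,Y) = -Σ_{x,y} P(x,y) log₂ P(x,y). Per-cell terms -P(x,y)·log₂P(x,y):
  X=0: 0.0000, 0.1201, 0.1201
  X=1: 0.3480, 0.3833, 0.4133
  X=2: 0.0000, 0.0000, 0.0000
  X=3: 0.4133, 0.4605, 0.4786
  (cells with P = 0 contribute 0)
Sum of the 12 terms: H(X,Y) = 2.7372 bits

Marginal of Y (column sums):
  P(Y=0) = 0 + 5/46 + 0 + 7/46 = 6/23
  P(Y=1) = 1/46 + 3/23 + 0 + 9/46 = 8/23
  P(Y=2) = 1/46 + 7/46 + 0 + 5/23 = 9/23
H(Y) = -[(6/23)·log₂(6/23) + (8/23)·log₂(8/23) + (9/23)·log₂(9/23)]
  = 0.5057 + 0.5299 + 0.5297 = 1.5653 bits

H(X|Y) = H(X,Y) - H(Y) = 2.7372 - 1.5653 = 1.1719 bits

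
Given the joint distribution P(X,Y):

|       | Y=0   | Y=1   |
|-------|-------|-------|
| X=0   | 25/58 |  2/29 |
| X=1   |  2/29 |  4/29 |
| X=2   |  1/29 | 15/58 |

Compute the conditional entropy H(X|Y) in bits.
1.1252 bits

H(X|Y) = H(X,Y) - H(Y)

H(X,Y) = -Σ_{x,y} P(x,y) log₂ P(x,y). Per-cell terms -P(x,y)·log₂P(x,y):
  X=0: 0.5233, 0.2661
  X=1: 0.2661, 0.3942
  X=2: 0.1675, 0.5046
Sum of the 6 terms: H(X,Y) = 2.1218 bits

Marginal of Y (column sums):
  P(Y=0) = 25/58 + 2/29 + 1/29 = 31/58
  P(Y=1) = 2/29 + 4/29 + 15/58 = 27/58
H(Y) = -[(31/58)·log₂(31/58) + (27/58)·log₂(27/58)]
  = 0.4831 + 0.5135 = 0.9966 bits

H(X|Y) = H(X,Y) - H(Y) = 2.1218 - 0.9966 = 1.1252 bits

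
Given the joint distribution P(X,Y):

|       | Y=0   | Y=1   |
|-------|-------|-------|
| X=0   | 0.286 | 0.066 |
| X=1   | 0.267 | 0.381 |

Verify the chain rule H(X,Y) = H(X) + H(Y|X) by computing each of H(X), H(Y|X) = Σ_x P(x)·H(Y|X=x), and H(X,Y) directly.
H(X) = 0.9358 bits, H(Y|X) = 0.8785 bits, H(X,Y) = 1.8144 bits

Marginal of X (row sums):
  P(X=0) = 0.286 + 0.066 = 0.352
  P(X=1) = 0.267 + 0.381 = 0.648
H(X) = -[0.352·log₂(0.352) + 0.648·log₂(0.648)]
  = 0.5302 + 0.4056 = 0.9358 bits

H(Y|X) = Σ_x P(x)·H(Y|X=x):
  X=0: P(X=0) = 0.352, P(Y|X=0) = (13/16, 3/16) → H(Y|X=0) = 0.6962
  X=1: P(X=1) = 0.648, P(Y|X=1) = (89/216, 127/216) → H(Y|X=1) = 0.9776
H(Y|X) = 0.352·0.6962 + 0.648·0.9776 = 0.8785 bits

H(X,Y) = -Σ_{x,y} P(x,y) log₂ P(x,y). Per-cell terms -P(x,y)·log₂P(x,y):
  X=0: 0.5165, 0.2588
  X=1: 0.5087, 0.5304
Sum of the 4 terms: H(X,Y) = 1.8144 bits

Chain rule check:
  H(X) + H(Y|X) = 0.9358 + 0.8785 = 1.8143 bits
  H(X,Y) = 1.8144 bits
✓ Chain rule verified (Δ = 0.0001 is 4-dp rounding noise: each of the three values was rounded independently).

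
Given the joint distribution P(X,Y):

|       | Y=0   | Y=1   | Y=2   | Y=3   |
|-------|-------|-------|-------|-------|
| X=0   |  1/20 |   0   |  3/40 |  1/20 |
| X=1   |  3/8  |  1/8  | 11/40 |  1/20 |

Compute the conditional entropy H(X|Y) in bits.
0.5844 bits

H(X|Y) = H(X,Y) - H(Y)

H(X,Y) = -Σ_{x,y} P(x,y) log₂ P(x,y). Per-cell terms -P(x,y)·log₂P(x,y):
  X=0: 0.2160964, 0.0000000, 0.2802724, 0.2160964
  X=1: 0.5306391, 0.3750000, 0.5121865, 0.2160964
  (cells with P = 0 contribute 0)
Sum of the 8 terms: H(X,Y) = 2.346387 bits

Marginal of Y (column sums):
  P(Y=0) = 1/20 + 3/8 = 17/40
  P(Y=1) = 0 + 1/8 = 1/8
  P(Y=2) = 3/40 + 11/40 = 7/20
  P(Y=3) = 1/20 + 1/20 = 1/10
H(Y) = -[(17/40)·log₂(17/40) + (1/8)·log₂(1/8) + (7/20)·log₂(7/20) + (1/10)·log₂(1/10)]
  = 0.5246477 + 0.3750000 + 0.5301006 + 0.3321928 = 1.761941 bits

H(X|Y) = H(X,Y) - H(Y) = 2.346387 - 1.761941 = 0.5844 bits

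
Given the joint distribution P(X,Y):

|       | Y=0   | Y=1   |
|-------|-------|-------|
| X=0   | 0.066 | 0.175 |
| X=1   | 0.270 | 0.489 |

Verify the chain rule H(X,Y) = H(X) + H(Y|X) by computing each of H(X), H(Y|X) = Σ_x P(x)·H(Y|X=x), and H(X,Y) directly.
H(X) = 0.7967 bits, H(Y|X) = 0.9169 bits, H(X,Y) = 1.7136 bits

Marginal of X (row sums):
  P(X=0) = 0.066 + 0.175 = 0.241
  P(X=1) = 0.270 + 0.489 = 0.759
H(X) = -[0.241·log₂(0.241) + 0.759·log₂(0.759)]
  = 0.4947 + 0.3020 = 0.7967 bits

H(Y|X) = Σ_x P(x)·H(Y|X=x):
  X=0: P(X=0) = 0.241, P(Y|X=0) = (66/241, 175/241) → H(Y|X=0) = 0.8469
  X=1: P(X=1) = 0.759, P(Y|X=1) = (90/253, 163/253) → H(Y|X=1) = 0.9391
H(Y|X) = 0.241·0.8469 + 0.759·0.9391 = 0.9169 bits

H(X,Y) = -Σ_{x,y} P(x,y) log₂ P(x,y). Per-cell terms -P(x,y)·log₂P(x,y):
  X=0: 0.2588, 0.4401
  X=1: 0.5100, 0.5047
Sum of the 4 terms: H(X,Y) = 1.7136 bits

Chain rule check:
  H(X) + H(Y|X) = 0.7967 + 0.9169 = 1.7136 bits
  H(X,Y) = 1.7136 bits
✓ Chain rule verified.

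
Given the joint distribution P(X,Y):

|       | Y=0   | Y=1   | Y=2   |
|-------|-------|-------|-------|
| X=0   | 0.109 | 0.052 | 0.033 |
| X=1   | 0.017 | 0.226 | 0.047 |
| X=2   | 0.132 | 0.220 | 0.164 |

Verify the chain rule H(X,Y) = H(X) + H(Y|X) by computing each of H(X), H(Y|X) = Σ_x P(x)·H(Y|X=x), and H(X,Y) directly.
H(X) = 1.4694 bits, H(Y|X) = 1.3494 bits, H(X,Y) = 2.8189 bits

Marginal of X (row sums):
  P(X=0) = 0.109 + 0.052 + 0.033 = 0.194
  P(X=1) = 0.017 + 0.226 + 0.047 = 0.290
  P(X=2) = 0.132 + 0.220 + 0.164 = 0.516
H(X) = -[0.194·log₂(0.194) + 0.290·log₂(0.290) + 0.516·log₂(0.516)]
  = 0.45898 + 0.51790 + 0.49255 = 1.4694 bits

H(Y|X) = Σ_x P(x)·H(Y|X=x):
  X=0: P(X=0) = 0.194, P(Y|X=0) = (109/194, 26/97, 33/194) → H(Y|X=0) = 1.41115
  X=1: P(X=1) = 0.290, P(Y|X=1) = (17/290, 113/145, 47/290) → H(Y|X=1) = 0.94573
  X=2: P(X=2) = 0.516, P(Y|X=2) = (11/43, 55/129, 41/129) → H(Y|X=2) = 1.55309
H(Y|X) = 0.194·1.41115 + 0.290·0.94573 + 0.516·1.55309 = 1.3494 bits

H(X,Y) = -Σ_{x,y} P(x,y) log₂ P(x,y). Per-cell terms -P(x,y)·log₂P(x,y):
  X=0: 0.34854, 0.22180, 0.16241
  X=1: 0.09993, 0.48491, 0.20733
  X=2: 0.38562, 0.48057, 0.42775
Sum of the 9 terms: H(X,Y) = 2.8189 bits

Chain rule check:
  H(X) + H(Y|X) = 1.4694 + 1.3494 = 2.8188 bits
  H(X,Y) = 2.8189 bits
✓ Chain rule verified (Δ = 0.0001 is 4-dp rounding noise: each of the three values was rounded independently).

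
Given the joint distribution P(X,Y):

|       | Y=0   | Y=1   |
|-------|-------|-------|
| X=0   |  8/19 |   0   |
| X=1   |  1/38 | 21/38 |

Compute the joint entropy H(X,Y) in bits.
1.1364 bits

H(X,Y) = -Σ_{x,y} P(x,y) log₂ P(x,y). Per-cell terms -P(x,y)·log₂P(x,y):
  X=0: 0.52544, 0.00000
  X=1: 0.13810, 0.47284
  (cells with P = 0 contribute 0)
Sum of the 4 terms: H(X,Y) = 1.1364 bits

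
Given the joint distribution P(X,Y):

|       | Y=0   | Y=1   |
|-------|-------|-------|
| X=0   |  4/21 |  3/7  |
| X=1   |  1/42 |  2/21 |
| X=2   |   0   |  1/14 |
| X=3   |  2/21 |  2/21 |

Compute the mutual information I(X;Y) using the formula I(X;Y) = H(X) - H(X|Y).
0.0649 bits

I(X;Y) = H(X) - H(X|Y)

Marginal of X (row sums):
  P(X=0) = 4/21 + 3/7 = 13/21
  P(X=1) = 1/42 + 2/21 = 5/42
  P(X=2) = 0 + 1/14 = 1/14
  P(X=3) = 2/21 + 2/21 = 4/21
H(X) = -[(13/21)·log₂(13/21) + (5/42)·log₂(5/42) + (1/14)·log₂(1/14) + (4/21)·log₂(4/21)]
  = 0.4283052 + 0.3655225 + 0.2719539 + 0.4556795 = 1.521461 bits

Marginal of Y (column sums):
  P(Y=0) = 4/21 + 1/42 + 0 + 2/21 = 13/42
  P(Y=1) = 3/7 + 2/21 + 1/14 + 2/21 = 29/42
H(X|Y) = Σ_y P(y)·H(X|Y=y):
  Y=0: P(Y=0) = 13/42, P(X|Y=0) = (8/13, 1/13, 0, 4/13) → H(X|Y=0) = 1.2389013
  Y=1: P(Y=1) = 29/42, P(X|Y=1) = (18/29, 4/29, 3/29, 4/29) → H(X|Y=1) = 1.5540659
H(X|Y) = (13/42)·1.2389013 + (29/42)·1.5540659 = 1.456515 bits

I(X;Y) = H(X) - H(X|Y) = 1.521461 - 1.456515 = 0.0649 bits

Cross-check via I(X;Y) = H(X) + H(Y) - H(X,Y): computing H(Y) from the column sums and H(X,Y) from the 8 cells in the same way gives H(Y) = 0.892623 bits and H(X,Y) = 2.349138 bits, so
I(X;Y) = 1.521461 + 0.892623 - 2.349138 = 0.0649 bits ✓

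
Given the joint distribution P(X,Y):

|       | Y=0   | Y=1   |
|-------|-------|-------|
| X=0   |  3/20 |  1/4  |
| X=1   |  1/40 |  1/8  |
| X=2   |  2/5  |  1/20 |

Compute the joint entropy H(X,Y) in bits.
2.1635 bits

H(X,Y) = -Σ_{x,y} P(x,y) log₂ P(x,y). Per-cell terms -P(x,y)·log₂P(x,y):
  X=0: 0.41054, 0.50000
  X=1: 0.13305, 0.37500
  X=2: 0.52877, 0.21610
Sum of the 6 terms: H(X,Y) = 2.1635 bits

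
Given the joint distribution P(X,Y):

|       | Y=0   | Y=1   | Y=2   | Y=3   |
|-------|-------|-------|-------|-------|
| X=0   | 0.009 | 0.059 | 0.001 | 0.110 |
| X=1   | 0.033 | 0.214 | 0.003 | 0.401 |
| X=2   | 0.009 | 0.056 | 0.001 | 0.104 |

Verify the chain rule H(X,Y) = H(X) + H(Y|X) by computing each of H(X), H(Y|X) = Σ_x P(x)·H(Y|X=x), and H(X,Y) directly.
H(X) = 1.2820 bits, H(Y|X) = 1.2161 bits, H(X,Y) = 2.4981 bits

Marginal of X (row sums):
  P(X=0) = 0.009 + 0.059 + 0.001 + 0.110 = 0.179
  P(X=1) = 0.033 + 0.214 + 0.003 + 0.401 = 0.651
  P(X=2) = 0.009 + 0.056 + 0.001 + 0.104 = 0.170
H(X) = -[0.179·log₂(0.179) + 0.651·log₂(0.651) + 0.170·log₂(0.170)]
  = 0.44427 + 0.40315 + 0.43459 = 1.2820 bits

H(Y|X) = Σ_x P(x)·H(Y|X=x):
  X=0: P(X=0) = 0.179, P(Y|X=0) = (9/179, 59/179, 1/179, 110/179) → H(Y|X=0) = 1.21815
  X=1: P(X=1) = 0.651, P(Y|X=1) = (11/217, 214/651, 1/217, 401/651) → H(Y|X=1) = 1.21207
  X=2: P(X=2) = 0.170, P(Y|X=2) = (9/170, 28/85, 1/170, 52/85) → H(Y|X=2) = 1.22947
H(Y|X) = 0.179·1.21815 + 0.651·1.21207 + 0.170·1.22947 = 1.2161 bits

H(X,Y) = -Σ_{x,y} P(x,y) log₂ P(x,y). Per-cell terms -P(x,y)·log₂P(x,y):
  X=0: 0.06116, 0.24091, 0.00997, 0.35029
  X=1: 0.16241, 0.47600, 0.02514, 0.52865
  X=2: 0.06116, 0.23287, 0.00997, 0.33960
Sum of the 12 terms: H(X,Y) = 2.4981 bits

Chain rule check:
  H(X) + H(Y|X) = 1.2820 + 1.2161 = 2.4981 bits
  H(X,Y) = 2.4981 bits
✓ Chain rule verified.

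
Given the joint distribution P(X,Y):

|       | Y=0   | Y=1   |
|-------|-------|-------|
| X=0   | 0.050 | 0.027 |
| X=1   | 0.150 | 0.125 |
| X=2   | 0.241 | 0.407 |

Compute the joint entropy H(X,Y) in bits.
2.1649 bits

H(X,Y) = -Σ_{x,y} P(x,y) log₂ P(x,y). Per-cell terms -P(x,y)·log₂P(x,y):
  X=0: 0.21610, 0.14069
  X=1: 0.41054, 0.37500
  X=2: 0.49475, 0.52784
Sum of the 6 terms: H(X,Y) = 2.1649 bits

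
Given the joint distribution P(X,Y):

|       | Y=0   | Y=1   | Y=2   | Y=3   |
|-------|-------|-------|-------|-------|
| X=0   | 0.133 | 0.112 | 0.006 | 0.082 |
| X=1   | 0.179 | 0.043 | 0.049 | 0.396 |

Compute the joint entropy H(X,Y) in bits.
2.4629 bits

H(X,Y) = -Σ_{x,y} P(x,y) log₂ P(x,y). Per-cell terms -P(x,y)·log₂P(x,y):
  X=0: 0.3871, 0.3537, 0.0443, 0.2959
  X=1: 0.4443, 0.1952, 0.2132, 0.5292
Sum of the 8 terms: H(X,Y) = 2.4629 bits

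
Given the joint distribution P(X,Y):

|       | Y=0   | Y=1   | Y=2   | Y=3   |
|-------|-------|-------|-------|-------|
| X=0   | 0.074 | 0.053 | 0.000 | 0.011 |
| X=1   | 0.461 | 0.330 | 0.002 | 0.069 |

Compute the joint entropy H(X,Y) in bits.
1.9011 bits

H(X,Y) = -Σ_{x,y} P(x,y) log₂ P(x,y). Per-cell terms -P(x,y)·log₂P(x,y):
  X=0: 0.2780, 0.2246, 0.0000, 0.0716
  X=1: 0.5150, 0.5278, 0.0179, 0.2662
  (cells with P = 0 contribute 0)
Sum of the 8 terms: H(X,Y) = 1.9011 bits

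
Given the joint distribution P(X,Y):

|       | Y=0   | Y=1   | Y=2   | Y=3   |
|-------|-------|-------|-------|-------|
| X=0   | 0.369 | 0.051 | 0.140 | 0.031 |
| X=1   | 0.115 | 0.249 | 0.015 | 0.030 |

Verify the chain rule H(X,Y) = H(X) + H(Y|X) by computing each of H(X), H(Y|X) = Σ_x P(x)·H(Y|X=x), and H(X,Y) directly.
H(X) = 0.9760 bits, H(Y|X) = 1.4271 bits, H(X,Y) = 2.4031 bits

Marginal of X (row sums):
  P(X=0) = 0.369 + 0.051 + 0.140 + 0.031 = 0.591
  P(X=1) = 0.115 + 0.249 + 0.015 + 0.030 = 0.409
H(X) = -[0.591·log₂(0.591) + 0.409·log₂(0.409)]
  = 0.44843 + 0.52754 = 0.9760 bits

H(Y|X) = Σ_x P(x)·H(Y|X=x):
  X=0: P(X=0) = 0.591, P(Y|X=0) = (123/197, 17/197, 140/591, 31/591) → H(Y|X=0) = 1.44456
  X=1: P(X=1) = 0.409, P(Y|X=1) = (115/409, 249/409, 15/409, 30/409) → H(Y|X=1) = 1.40192
H(Y|X) = 0.591·1.44456 + 0.409·1.40192 = 1.4271 bits

H(X,Y) = -Σ_{x,y} P(x,y) log₂ P(x,y). Per-cell terms -P(x,y)·log₂P(x,y):
  X=0: 0.53074, 0.21896, 0.39711, 0.15536
  X=1: 0.35883, 0.49944, 0.09088, 0.15177
Sum of the 8 terms: H(X,Y) = 2.4031 bits

Chain rule check:
  H(X) + H(Y|X) = 0.9760 + 1.4271 = 2.4031 bits
  H(X,Y) = 2.4031 bits
✓ Chain rule verified.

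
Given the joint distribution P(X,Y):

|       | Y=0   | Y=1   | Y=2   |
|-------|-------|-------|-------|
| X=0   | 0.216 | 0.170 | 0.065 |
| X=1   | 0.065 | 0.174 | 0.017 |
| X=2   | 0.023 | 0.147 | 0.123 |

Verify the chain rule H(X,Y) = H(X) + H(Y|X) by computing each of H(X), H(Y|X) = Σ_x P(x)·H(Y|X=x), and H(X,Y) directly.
H(X) = 1.5403 bits, H(Y|X) = 1.3271 bits, H(X,Y) = 2.8673 bits

Marginal of X (row sums):
  P(X=0) = 0.216 + 0.170 + 0.065 = 0.451
  P(X=1) = 0.065 + 0.174 + 0.017 = 0.256
  P(X=2) = 0.023 + 0.147 + 0.123 = 0.293
H(X) = -[0.451·log₂(0.451) + 0.256·log₂(0.256) + 0.293·log₂(0.293)]
  = 0.51811 + 0.50324 + 0.51891 = 1.5403 bits

H(Y|X) = Σ_x P(x)·H(Y|X=x):
  X=0: P(X=0) = 0.451, P(Y|X=0) = (216/451, 170/451, 65/451) → H(Y|X=0) = 1.44203
  X=1: P(X=1) = 0.256, P(Y|X=1) = (65/256, 87/128, 17/256) → H(Y|X=1) = 1.14057
  X=2: P(X=2) = 0.293, P(Y|X=2) = (23/293, 147/293, 123/293) → H(Y|X=2) = 1.31311
H(Y|X) = 0.451·1.44203 + 0.256·1.14057 + 0.293·1.31311 = 1.3271 bits

H(X,Y) = -Σ_{x,y} P(x,y) log₂ P(x,y). Per-cell terms -P(x,y)·log₂P(x,y):
  X=0: 0.47755, 0.43459, 0.25632
  X=1: 0.25632, 0.43897, 0.09993
  X=2: 0.12517, 0.40662, 0.37186
Sum of the 9 terms: H(X,Y) = 2.8673 bits

Chain rule check:
  H(X) + H(Y|X) = 1.5403 + 1.3271 = 2.8674 bits
  H(X,Y) = 2.8673 bits
✓ Chain rule verified (Δ = 0.0001 is 4-dp rounding noise: each of the three values was rounded independently).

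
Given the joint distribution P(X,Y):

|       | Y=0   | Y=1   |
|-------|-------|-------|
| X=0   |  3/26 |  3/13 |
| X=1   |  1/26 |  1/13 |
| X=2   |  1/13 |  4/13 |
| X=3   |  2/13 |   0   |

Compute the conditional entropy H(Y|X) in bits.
0.7015 bits

H(Y|X) = H(X,Y) - H(X)

H(X,Y) = -Σ_{x,y} P(x,y) log₂ P(x,y). Per-cell terms -P(x,y)·log₂P(x,y):
  X=0: 0.35948, 0.48819
  X=1: 0.18079, 0.28465
  X=2: 0.28465, 0.52321
  X=3: 0.41545, 0.00000
  (cells with P = 0 contribute 0)
Sum of the 8 terms: H(X,Y) = 2.5364 bits

Marginal of X (row sums):
  P(X=0) = 3/26 + 3/13 = 9/26
  P(X=1) = 1/26 + 1/13 = 3/26
  P(X=2) = 1/13 + 4/13 = 5/13
  P(X=3) = 2/13 + 0 = 2/13
H(X) = -[(9/26)·log₂(9/26) + (3/26)·log₂(3/26) + (5/13)·log₂(5/13) + (2/13)·log₂(2/13)]
  = 0.52979 + 0.35948 + 0.53020 + 0.41545 = 1.8349 bits

H(Y|X) = H(X,Y) - H(X) = 2.5364 - 1.8349 = 0.7015 bits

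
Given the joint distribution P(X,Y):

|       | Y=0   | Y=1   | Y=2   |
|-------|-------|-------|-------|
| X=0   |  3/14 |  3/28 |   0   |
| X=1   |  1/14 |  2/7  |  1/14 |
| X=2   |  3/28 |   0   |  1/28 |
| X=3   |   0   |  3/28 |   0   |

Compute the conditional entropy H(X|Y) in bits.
1.3692 bits

H(X|Y) = H(X,Y) - H(Y)

H(X,Y) = -Σ_{x,y} P(x,y) log₂ P(x,y). Per-cell terms -P(x,y)·log₂P(x,y):
  X=0: 0.47623, 0.34526, 0.00000
  X=1: 0.27195, 0.51639, 0.27195
  X=2: 0.34526, 0.00000, 0.17169
  X=3: 0.00000, 0.34526, 0.00000
  (cells with P = 0 contribute 0)
Sum of the 12 terms: H(X,Y) = 2.7440 bits

Marginal of Y (column sums):
  P(Y=0) = 3/14 + 1/14 + 3/28 + 0 = 11/28
  P(Y=1) = 3/28 + 2/7 + 0 + 3/28 = 1/2
  P(Y=2) = 0 + 1/14 + 1/28 + 0 = 3/28
H(Y) = -[(11/28)·log₂(11/28) + (1/2)·log₂(1/2) + (3/28)·log₂(3/28)]
  = 0.52954 + 0.50000 + 0.34526 = 1.3748 bits

H(X|Y) = H(X,Y) - H(Y) = 2.7440 - 1.3748 = 1.3692 bits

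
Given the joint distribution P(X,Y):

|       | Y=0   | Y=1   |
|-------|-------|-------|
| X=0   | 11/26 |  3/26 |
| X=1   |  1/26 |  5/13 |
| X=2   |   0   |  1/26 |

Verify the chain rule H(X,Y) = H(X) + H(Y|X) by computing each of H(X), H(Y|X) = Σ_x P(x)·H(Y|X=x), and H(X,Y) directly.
H(X) = 1.1867 bits, H(Y|X) = 0.5896 bits, H(X,Y) = 1.7763 bits

Marginal of X (row sums):
  P(X=0) = 11/26 + 3/26 = 7/13
  P(X=1) = 1/26 + 5/13 = 11/26
  P(X=2) = 0 + 1/26 = 1/26
H(X) = -[(7/13)·log₂(7/13) + (11/26)·log₂(11/26) + (1/26)·log₂(1/26)]
  = 0.4809 + 0.5250 + 0.1808 = 1.1867 bits

H(Y|X) = Σ_x P(x)·H(Y|X=x):
  X=0: P(X=0) = 7/13, P(Y|X=0) = (11/14, 3/14) → H(Y|X=0) = 0.7496
  X=1: P(X=1) = 11/26, P(Y|X=1) = (1/11, 10/11) → H(Y|X=1) = 0.4395
  X=2: P(X=2) = 1/26, P(Y|X=2) = (0, 1) → H(Y|X=2) = 0.0000
H(Y|X) = (7/13)·0.7496 + (11/26)·0.4395 + (1/26)·0.0000 = 0.5896 bits

H(X,Y) = -Σ_{x,y} P(x,y) log₂ P(x,y). Per-cell terms -P(x,y)·log₂P(x,y):
  X=0: 0.5250, 0.3595
  X=1: 0.1808, 0.5302
  X=2: 0.0000, 0.1808
  (cells with P = 0 contribute 0)
Sum of the 6 terms: H(X,Y) = 1.7763 bits

Chain rule check:
  H(X) + H(Y|X) = 1.1867 + 0.5896 = 1.7763 bits
  H(X,Y) = 1.7763 bits
✓ Chain rule verified.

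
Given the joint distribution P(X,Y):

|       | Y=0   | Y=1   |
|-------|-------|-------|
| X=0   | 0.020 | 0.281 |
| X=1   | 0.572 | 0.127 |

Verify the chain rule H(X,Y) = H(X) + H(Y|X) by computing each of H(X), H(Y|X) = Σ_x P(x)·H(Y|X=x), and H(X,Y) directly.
H(X) = 0.8825 bits, H(Y|X) = 0.5841 bits, H(X,Y) = 1.4666 bits

Marginal of X (row sums):
  P(X=0) = 0.020 + 0.281 = 0.301
  P(X=1) = 0.572 + 0.127 = 0.699
H(X) = -[0.301·log₂(0.301) + 0.699·log₂(0.699)]
  = 0.5214 + 0.3611 = 0.8825 bits

H(Y|X) = Σ_x P(x)·H(Y|X=x):
  X=0: P(X=0) = 0.301, P(Y|X=0) = (20/301, 281/301) → H(Y|X=0) = 0.3525
  X=1: P(X=1) = 0.699, P(Y|X=1) = (572/699, 127/699) → H(Y|X=1) = 0.6838
H(Y|X) = 0.301·0.3525 + 0.699·0.6838 = 0.5841 bits

H(X,Y) = -Σ_{x,y} P(x,y) log₂ P(x,y). Per-cell terms -P(x,y)·log₂P(x,y):
  X=0: 0.1129, 0.5146
  X=1: 0.4610, 0.3781
Sum of the 4 terms: H(X,Y) = 1.4666 bits

Chain rule check:
  H(X) + H(Y|X) = 0.8825 + 0.5841 = 1.4666 bits
  H(X,Y) = 1.4666 bits
✓ Chain rule verified.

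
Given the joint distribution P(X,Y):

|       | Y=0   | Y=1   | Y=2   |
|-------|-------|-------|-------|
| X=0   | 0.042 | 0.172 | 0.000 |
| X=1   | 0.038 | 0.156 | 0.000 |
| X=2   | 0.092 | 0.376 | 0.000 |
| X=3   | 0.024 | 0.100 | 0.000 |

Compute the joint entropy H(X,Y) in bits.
2.5349 bits

H(X,Y) = -Σ_{x,y} P(x,y) log₂ P(x,y). Per-cell terms -P(x,y)·log₂P(x,y):
  X=0: 0.1921, 0.4368, 0.0000
  X=1: 0.1793, 0.4181, 0.0000
  X=2: 0.3167, 0.5306, 0.0000
  X=3: 0.1291, 0.3322, 0.0000
  (cells with P = 0 contribute 0)
Sum of the 12 terms: H(X,Y) = 2.5349 bits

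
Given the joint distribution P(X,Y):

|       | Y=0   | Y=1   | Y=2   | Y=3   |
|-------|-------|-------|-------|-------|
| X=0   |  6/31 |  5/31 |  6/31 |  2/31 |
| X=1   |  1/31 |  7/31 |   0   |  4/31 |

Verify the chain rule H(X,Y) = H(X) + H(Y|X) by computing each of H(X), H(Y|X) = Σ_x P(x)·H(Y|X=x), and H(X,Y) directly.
H(X) = 0.9629 bits, H(Y|X) = 1.6597 bits, H(X,Y) = 2.6226 bits

Marginal of X (row sums):
  P(X=0) = 6/31 + 5/31 + 6/31 + 2/31 = 19/31
  P(X=1) = 1/31 + 7/31 + 0 + 4/31 = 12/31
H(X) = -[(19/31)·log₂(19/31) + (12/31)·log₂(12/31)]
  = 0.43287 + 0.53003 = 0.9629 bits

H(Y|X) = Σ_x P(x)·H(Y|X=x):
  X=0: P(X=0) = 19/31, P(Y|X=0) = (6/19, 5/19, 6/19, 2/19) → H(Y|X=0) = 1.89902
  X=1: P(X=1) = 12/31, P(Y|X=1) = (1/12, 7/12, 0, 1/3) → H(Y|X=1) = 1.28067
H(Y|X) = (19/31)·1.89902 + (12/31)·1.28067 = 1.6597 bits

H(X,Y) = -Σ_{x,y} P(x,y) log₂ P(x,y). Per-cell terms -P(x,y)·log₂P(x,y):
  X=0: 0.45856, 0.42456, 0.45856, 0.25511
  X=1: 0.15981, 0.48477, 0.00000, 0.38119
  (cells with P = 0 contribute 0)
Sum of the 8 terms: H(X,Y) = 2.6226 bits

Chain rule check:
  H(X) + H(Y|X) = 0.9629 + 1.6597 = 2.6226 bits
  H(X,Y) = 2.6226 bits
✓ Chain rule verified.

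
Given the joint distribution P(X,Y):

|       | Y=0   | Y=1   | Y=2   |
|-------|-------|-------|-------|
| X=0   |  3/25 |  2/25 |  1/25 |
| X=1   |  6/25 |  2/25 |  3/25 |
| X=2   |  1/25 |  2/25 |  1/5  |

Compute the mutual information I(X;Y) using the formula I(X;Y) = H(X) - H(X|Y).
0.1561 bits

I(X;Y) = H(X) - H(X|Y)

Marginal of X (row sums):
  P(X=0) = 3/25 + 2/25 + 1/25 = 6/25
  P(X=1) = 6/25 + 2/25 + 3/25 = 11/25
  P(X=2) = 1/25 + 2/25 + 1/5 = 8/25
H(X) = -[(6/25)·log₂(6/25) + (11/25)·log₂(11/25) + (8/25)·log₂(8/25)]
  = 0.49413 + 0.52115 + 0.52603 = 1.5413 bits

Marginal of Y (column sums):
  P(Y=0) = 3/25 + 6/25 + 1/25 = 2/5
  P(Y=1) = 2/25 + 2/25 + 2/25 = 6/25
  P(Y=2) = 1/25 + 3/25 + 1/5 = 9/25
H(X|Y) = Σ_y P(y)·H(X|Y=y):
  Y=0: P(Y=0) = 2/5, P(X|Y=0) = (3/10, 3/5, 1/10) → H(X|Y=0) = 1.29546
  Y=1: P(Y=1) = 6/25, P(X|Y=1) = (1/3, 1/3, 1/3) → H(X|Y=1) = 1.58496
  Y=2: P(Y=2) = 9/25, P(X|Y=2) = (1/9, 1/3, 5/9) → H(X|Y=2) = 1.35164
H(X|Y) = (2/5)·1.29546 + (6/25)·1.58496 + (9/25)·1.35164 = 1.3852 bits

I(X;Y) = H(X) - H(X|Y) = 1.5413 - 1.3852 = 0.1561 bits

Cross-check via I(X;Y) = H(X) + H(Y) - H(X,Y): computing H(Y) from the column sums and H(X,Y) from the 9 cells in the same way gives H(Y) = 1.5535 bits and H(X,Y) = 2.9387 bits, so
I(X;Y) = 1.5413 + 1.5535 - 2.9387 = 0.1561 bits ✓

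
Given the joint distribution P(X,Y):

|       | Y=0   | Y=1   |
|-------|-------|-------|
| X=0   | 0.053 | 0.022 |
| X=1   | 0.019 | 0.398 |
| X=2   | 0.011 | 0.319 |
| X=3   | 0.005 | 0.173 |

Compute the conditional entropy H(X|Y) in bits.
1.6271 bits

H(X|Y) = H(X,Y) - H(Y)

H(X,Y) = -Σ_{x,y} P(x,y) log₂ P(x,y). Per-cell terms -P(x,y)·log₂P(x,y):
  X=0: 0.22461, 0.12114
  X=1: 0.10864, 0.52901
  X=2: 0.07157, 0.52583
  X=3: 0.03822, 0.43789
Sum of the 8 terms: H(X,Y) = 2.0569 bits

Marginal of Y (column sums):
  P(Y=0) = 0.053 + 0.019 + 0.011 + 0.005 = 0.088
  P(Y=1) = 0.022 + 0.398 + 0.319 + 0.173 = 0.912
H(Y) = -[0.088·log₂(0.088) + 0.912·log₂(0.912)]
  = 0.30856 + 0.12120 = 0.4298 bits

H(X|Y) = H(X,Y) - H(Y) = 2.0569 - 0.4298 = 1.6271 bits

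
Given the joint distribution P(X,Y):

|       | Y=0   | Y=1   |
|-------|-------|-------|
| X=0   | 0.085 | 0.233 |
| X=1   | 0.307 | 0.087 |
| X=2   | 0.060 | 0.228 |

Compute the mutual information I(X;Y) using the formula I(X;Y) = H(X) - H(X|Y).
0.2143 bits

I(X;Y) = H(X) - H(X|Y)

Marginal of X (row sums):
  P(X=0) = 0.085 + 0.233 = 0.318
  P(X=1) = 0.307 + 0.087 = 0.394
  P(X=2) = 0.060 + 0.228 = 0.288
H(X) = -[0.318·log₂(0.318) + 0.394·log₂(0.394) + 0.288·log₂(0.288)]
  = 0.52562 + 0.52943 + 0.51721 = 1.5723 bits

Marginal of Y (column sums):
  P(Y=0) = 0.085 + 0.307 + 0.060 = 0.452
  P(Y=1) = 0.233 + 0.087 + 0.228 = 0.548
H(X|Y) = Σ_y P(y)·H(X|Y=y):
  Y=0: P(Y=0) = 0.452, P(X|Y=0) = (85/452, 307/452, 15/113) → H(X|Y=0) = 1.21913
  Y=1: P(Y=1) = 0.548, P(X|Y=1) = (233/548, 87/548, 57/137) → H(X|Y=1) = 1.47250
H(X|Y) = 0.452·1.21913 + 0.548·1.47250 = 1.3580 bits

I(X;Y) = H(X) - H(X|Y) = 1.5723 - 1.3580 = 0.2143 bits

Cross-check via I(X;Y) = H(X) + H(Y) - H(X,Y): computing H(Y) from the column sums and H(X,Y) from the 6 cells in the same way gives H(Y) = 0.9933 bits and H(X,Y) = 2.3513 bits, so
I(X;Y) = 1.5723 + 0.9933 - 2.3513 = 0.2143 bits ✓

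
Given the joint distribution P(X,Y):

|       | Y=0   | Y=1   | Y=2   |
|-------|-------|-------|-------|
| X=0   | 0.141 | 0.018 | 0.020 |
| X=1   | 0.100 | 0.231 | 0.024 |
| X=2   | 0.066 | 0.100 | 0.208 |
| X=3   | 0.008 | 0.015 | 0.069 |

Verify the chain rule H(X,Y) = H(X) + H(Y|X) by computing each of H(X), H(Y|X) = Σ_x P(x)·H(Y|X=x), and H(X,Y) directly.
H(X) = 1.8220 bits, H(Y|X) = 1.2183 bits, H(X,Y) = 3.0403 bits

Marginal of X (row sums):
  P(X=0) = 0.141 + 0.018 + 0.020 = 0.179
  P(X=1) = 0.100 + 0.231 + 0.024 = 0.355
  P(X=2) = 0.066 + 0.100 + 0.208 = 0.374
  P(X=3) = 0.008 + 0.015 + 0.069 = 0.092
H(X) = -[0.179·log₂(0.179) + 0.355·log₂(0.355) + 0.374·log₂(0.374) + 0.092·log₂(0.092)]
  = 0.44427 + 0.53041 + 0.53066 + 0.31668 = 1.8220 bits

H(Y|X) = Σ_x P(x)·H(Y|X=x):
  X=0: P(X=0) = 0.179, P(Y|X=0) = (141/179, 18/179, 20/179) → H(Y|X=0) = 0.95770
  X=1: P(X=1) = 0.355, P(Y|X=1) = (20/71, 231/355, 24/355) → H(Y|X=1) = 1.18103
  X=2: P(X=2) = 0.374, P(Y|X=2) = (3/17, 50/187, 104/187) → H(Y|X=2) = 1.42121
  X=3: P(X=3) = 0.092, P(Y|X=3) = (2/23, 15/92, 3/4) → H(Y|X=3) = 1.04431
H(Y|X) = 0.179·0.95770 + 0.355·1.18103 + 0.374·1.42121 + 0.092·1.04431 = 1.2183 bits

H(X,Y) = -Σ_{x,y} P(x,y) log₂ P(x,y). Per-cell terms -P(x,y)·log₂P(x,y):
  X=0: 0.39850, 0.10433, 0.11288
  X=1: 0.33219, 0.48834, 0.12914
  X=2: 0.25881, 0.33219, 0.47119
  X=3: 0.05573, 0.09088, 0.26615
Sum of the 12 terms: H(X,Y) = 3.0403 bits

Chain rule check:
  H(X) + H(Y|X) = 1.8220 + 1.2183 = 3.0403 bits
  H(X,Y) = 3.0403 bits
✓ Chain rule verified.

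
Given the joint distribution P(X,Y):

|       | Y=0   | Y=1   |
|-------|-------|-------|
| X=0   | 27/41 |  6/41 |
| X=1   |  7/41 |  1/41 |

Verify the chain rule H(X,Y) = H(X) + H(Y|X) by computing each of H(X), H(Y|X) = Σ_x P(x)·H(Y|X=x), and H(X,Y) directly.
H(X) = 0.7121 bits, H(Y|X) = 0.6566 bits, H(X,Y) = 1.3687 bits

Marginal of X (row sums):
  P(X=0) = 27/41 + 6/41 = 33/41
  P(X=1) = 7/41 + 1/41 = 8/41
H(X) = -[(33/41)·log₂(33/41) + (8/41)·log₂(8/41)]
  = 0.2521 + 0.4600 = 0.7121 bits

H(Y|X) = Σ_x P(x)·H(Y|X=x):
  X=0: P(X=0) = 33/41, P(Y|X=0) = (9/11, 2/11) → H(Y|X=0) = 0.6840
  X=1: P(X=1) = 8/41, P(Y|X=1) = (7/8, 1/8) → H(Y|X=1) = 0.5436
H(Y|X) = (33/41)·0.6840 + (8/41)·0.5436 = 0.6566 bits

H(X,Y) = -Σ_{x,y} P(x,y) log₂ P(x,y). Per-cell terms -P(x,y)·log₂P(x,y):
  X=0: 0.3969, 0.4057
  X=1: 0.4354, 0.1307
Sum of the 4 terms: H(X,Y) = 1.3687 bits

Chain rule check:
  H(X) + H(Y|X) = 0.7121 + 0.6566 = 1.3687 bits
  H(X,Y) = 1.3687 bits
✓ Chain rule verified.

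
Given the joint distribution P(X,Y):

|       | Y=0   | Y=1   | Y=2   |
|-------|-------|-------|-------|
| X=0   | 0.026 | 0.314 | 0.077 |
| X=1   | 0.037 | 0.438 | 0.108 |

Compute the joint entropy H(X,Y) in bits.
1.9909 bits

H(X,Y) = -Σ_{x,y} P(x,y) log₂ P(x,y). Per-cell terms -P(x,y)·log₂P(x,y):
  X=0: 0.1369, 0.5247, 0.2848
  X=1: 0.1760, 0.5217, 0.3468
Sum of the 6 terms: H(X,Y) = 1.9909 bits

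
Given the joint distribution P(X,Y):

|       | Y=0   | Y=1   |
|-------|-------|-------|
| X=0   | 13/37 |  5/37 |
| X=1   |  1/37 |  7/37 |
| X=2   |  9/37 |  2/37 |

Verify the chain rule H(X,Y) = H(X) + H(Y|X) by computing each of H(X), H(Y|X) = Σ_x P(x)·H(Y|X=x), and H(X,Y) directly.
H(X) = 1.5037 bits, H(Y|X) = 0.7356 bits, H(X,Y) = 2.2393 bits

Marginal of X (row sums):
  P(X=0) = 13/37 + 5/37 = 18/37
  P(X=1) = 1/37 + 7/37 = 8/37
  P(X=2) = 9/37 + 2/37 = 11/37
H(X) = -[(18/37)·log₂(18/37) + (8/37)·log₂(8/37) + (11/37)·log₂(11/37)]
  = 0.5057 + 0.4777 + 0.5203 = 1.5037 bits

H(Y|X) = Σ_x P(x)·H(Y|X=x):
  X=0: P(X=0) = 18/37, P(Y|X=0) = (13/18, 5/18) → H(Y|X=0) = 0.8524
  X=1: P(X=1) = 8/37, P(Y|X=1) = (1/8, 7/8) → H(Y|X=1) = 0.5436
  X=2: P(X=2) = 11/37, P(Y|X=2) = (9/11, 2/11) → H(Y|X=2) = 0.6840
H(Y|X) = (18/37)·0.8524 + (8/37)·0.5436 + (11/37)·0.6840 = 0.7356 bits

H(X,Y) = -Σ_{x,y} P(x,y) log₂ P(x,y). Per-cell terms -P(x,y)·log₂P(x,y):
  X=0: 0.5302, 0.3902
  X=1: 0.1408, 0.4545
  X=2: 0.4961, 0.2275
Sum of the 6 terms: H(X,Y) = 2.2393 bits

Chain rule check:
  H(X) + H(Y|X) = 1.5037 + 0.7356 = 2.2393 bits
  H(X,Y) = 2.2393 bits
✓ Chain rule verified.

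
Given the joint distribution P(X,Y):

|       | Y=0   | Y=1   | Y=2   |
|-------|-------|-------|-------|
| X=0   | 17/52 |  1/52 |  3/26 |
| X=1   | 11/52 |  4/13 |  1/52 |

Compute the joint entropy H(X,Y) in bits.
2.1033 bits

H(X,Y) = -Σ_{x,y} P(x,y) log₂ P(x,y). Per-cell terms -P(x,y)·log₂P(x,y):
  X=0: 0.5273, 0.1096, 0.3595
  X=1: 0.4741, 0.5232, 0.1096
Sum of the 6 terms: H(X,Y) = 2.1033 bits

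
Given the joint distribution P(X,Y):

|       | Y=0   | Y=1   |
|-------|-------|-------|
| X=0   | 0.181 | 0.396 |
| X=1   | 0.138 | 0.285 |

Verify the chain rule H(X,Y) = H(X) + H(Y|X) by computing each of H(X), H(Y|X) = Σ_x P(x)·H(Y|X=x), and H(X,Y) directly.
H(X) = 0.9828 bits, H(Y|X) = 0.9032 bits, H(X,Y) = 1.8860 bits

Marginal of X (row sums):
  P(X=0) = 0.181 + 0.396 = 0.577
  P(X=1) = 0.138 + 0.285 = 0.423
H(X) = -[0.577·log₂(0.577) + 0.423·log₂(0.423)]
  = 0.45777 + 0.52506 = 0.9828 bits

H(Y|X) = Σ_x P(x)·H(Y|X=x):
  X=0: P(X=0) = 0.577, P(Y|X=0) = (181/577, 396/577) → H(Y|X=0) = 0.89739
  X=1: P(X=1) = 0.423, P(Y|X=1) = (46/141, 95/141) → H(Y|X=1) = 0.91104
H(Y|X) = 0.577·0.89739 + 0.423·0.91104 = 0.9032 bits

H(X,Y) = -Σ_{x,y} P(x,y) log₂ P(x,y). Per-cell terms -P(x,y)·log₂P(x,y):
  X=0: 0.44633, 0.52923
  X=1: 0.39430, 0.51613
Sum of the 4 terms: H(X,Y) = 1.8860 bits

Chain rule check:
  H(X) + H(Y|X) = 0.9828 + 0.9032 = 1.8860 bits
  H(X,Y) = 1.8860 bits
✓ Chain rule verified.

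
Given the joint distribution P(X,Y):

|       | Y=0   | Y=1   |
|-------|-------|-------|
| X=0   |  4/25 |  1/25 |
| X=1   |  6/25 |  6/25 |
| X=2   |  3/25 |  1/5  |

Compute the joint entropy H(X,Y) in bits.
2.4285 bits

H(X,Y) = -Σ_{x,y} P(x,y) log₂ P(x,y). Per-cell terms -P(x,y)·log₂P(x,y):
  X=0: 0.4230, 0.1858
  X=1: 0.4941, 0.4941
  X=2: 0.3671, 0.4644
Sum of the 6 terms: H(X,Y) = 2.4285 bits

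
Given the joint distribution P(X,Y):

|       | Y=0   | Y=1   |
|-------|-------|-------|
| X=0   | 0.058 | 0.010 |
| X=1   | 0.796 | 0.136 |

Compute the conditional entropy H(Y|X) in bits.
0.5997 bits

H(Y|X) = H(X,Y) - H(X)

H(X,Y) = -Σ_{x,y} P(x,y) log₂ P(x,y). Per-cell terms -P(x,y)·log₂P(x,y):
  X=0: 0.23825, 0.06644
  X=1: 0.26201, 0.39145
Sum of the 4 terms: H(X,Y) = 0.95815 bits

Marginal of X (row sums):
  P(X=0) = 0.058 + 0.010 = 0.068
  P(X=1) = 0.796 + 0.136 = 0.932
H(X) = -[0.068·log₂(0.068) + 0.932·log₂(0.932)]
  = 0.26373 + 0.09469 = 0.35842 bits

H(Y|X) = H(X,Y) - H(X) = 0.95815 - 0.35842 = 0.5997 bits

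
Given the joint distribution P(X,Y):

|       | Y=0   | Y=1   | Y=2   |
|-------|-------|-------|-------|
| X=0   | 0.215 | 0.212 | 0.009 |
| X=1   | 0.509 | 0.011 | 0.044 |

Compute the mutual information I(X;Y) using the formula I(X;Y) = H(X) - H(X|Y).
0.2547 bits

I(X;Y) = H(X) - H(X|Y)

Marginal of X (row sums):
  P(X=0) = 0.215 + 0.212 + 0.009 = 0.436
  P(X=1) = 0.509 + 0.011 + 0.044 = 0.564
H(X) = -[0.436·log₂(0.436) + 0.564·log₂(0.564)]
  = 0.522154 + 0.465995 = 0.988149 bits

Marginal of Y (column sums):
  P(Y=0) = 0.215 + 0.509 = 0.724
  P(Y=1) = 0.212 + 0.011 = 0.223
  P(Y=2) = 0.009 + 0.044 = 0.053
H(X|Y) = Σ_y P(y)·H(X|Y=y):
  Y=0: P(Y=0) = 0.724, P(X|Y=0) = (215/724, 509/724) → H(X|Y=0) = 0.877545
  Y=1: P(Y=1) = 0.223, P(X|Y=1) = (212/223, 11/223) → H(X|Y=1) = 0.283533
  Y=2: P(Y=2) = 0.053, P(X|Y=2) = (9/53, 44/53) → H(X|Y=2) = 0.657273
H(X|Y) = 0.724·0.877545 + 0.223·0.283533 + 0.053·0.657273 = 0.733406 bits

I(X;Y) = H(X) - H(X|Y) = 0.988149 - 0.733406 = 0.2547 bits

Cross-check via I(X;Y) = H(X) + H(Y) - H(X,Y): computing H(Y) from the column sums and H(X,Y) from the 6 cells in the same way gives H(Y) = 1.044715 bits and H(X,Y) = 1.778121 bits, so
I(X;Y) = 0.988149 + 1.044715 - 1.778121 = 0.2547 bits ✓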